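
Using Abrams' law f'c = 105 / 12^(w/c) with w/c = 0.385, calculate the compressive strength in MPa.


f'c = 105 / 12^0.385
= 105 / 2.603
= 40.34 MPa

40.34


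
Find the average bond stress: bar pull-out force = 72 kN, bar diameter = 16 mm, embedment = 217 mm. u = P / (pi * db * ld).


u = P / (pi * db * ld)
= 72 * 1000 / (pi * 16 * 217)
= 6.601 MPa

6.601


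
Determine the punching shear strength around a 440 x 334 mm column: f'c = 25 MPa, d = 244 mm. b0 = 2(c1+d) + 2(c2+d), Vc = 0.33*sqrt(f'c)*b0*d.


b0 = 2*(440 + 244) + 2*(334 + 244) = 2524 mm
Vc = 0.33 * sqrt(25) * 2524 * 244 / 1000
= 1016.16 kN

1016.16


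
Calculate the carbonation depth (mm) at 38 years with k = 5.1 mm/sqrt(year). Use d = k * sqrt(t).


depth = k * sqrt(t)
= 5.1 * sqrt(38)
= 31.44 mm

31.44


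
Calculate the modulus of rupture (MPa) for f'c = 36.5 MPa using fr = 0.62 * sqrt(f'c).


fr = 0.62 * sqrt(36.5)
= 3.746 MPa

3.746


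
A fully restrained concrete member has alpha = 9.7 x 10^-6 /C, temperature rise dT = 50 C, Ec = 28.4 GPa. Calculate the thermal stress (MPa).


sigma = alpha * dT * Ec
= 9.7e-6 * 50 * 28.4 * 1000
= 13.774 MPa

13.774


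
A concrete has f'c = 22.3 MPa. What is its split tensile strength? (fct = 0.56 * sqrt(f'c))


fct = 0.56 * sqrt(22.3)
= 0.56 * 4.722
= 2.644 MPa

2.644


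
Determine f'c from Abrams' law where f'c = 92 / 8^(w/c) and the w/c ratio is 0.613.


f'c = 92 / 8^0.613
= 92 / 3.578
= 25.72 MPa

25.72


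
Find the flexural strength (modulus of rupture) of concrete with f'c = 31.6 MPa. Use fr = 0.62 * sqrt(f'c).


fr = 0.62 * sqrt(31.6)
= 3.485 MPa

3.485


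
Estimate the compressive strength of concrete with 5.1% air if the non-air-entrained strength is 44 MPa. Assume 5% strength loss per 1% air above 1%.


Strength loss = (5.1 - 1) * 5 = 20.5%
f'c = 44 * (1 - 20.5/100)
= 34.98 MPa

34.98


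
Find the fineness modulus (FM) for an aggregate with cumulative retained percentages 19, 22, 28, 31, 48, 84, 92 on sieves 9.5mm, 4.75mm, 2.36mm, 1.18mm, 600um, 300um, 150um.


FM = sum(cumulative % retained) / 100
= 324 / 100
= 3.24

3.24


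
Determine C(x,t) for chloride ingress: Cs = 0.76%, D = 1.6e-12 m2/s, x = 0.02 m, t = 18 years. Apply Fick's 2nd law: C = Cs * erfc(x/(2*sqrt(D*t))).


t_seconds = 18 * 365.25 * 24 * 3600 = 568036800.0 s
arg = 0.02 / (2 * sqrt(1.6e-12 * 568036800.0))
= 0.3317
erfc(0.3317) = 0.639
C = 0.76 * 0.639 = 0.4856%

0.4856


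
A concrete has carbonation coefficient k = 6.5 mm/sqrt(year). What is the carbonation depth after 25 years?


depth = k * sqrt(t)
= 6.5 * sqrt(25)
= 32.5 mm

32.5


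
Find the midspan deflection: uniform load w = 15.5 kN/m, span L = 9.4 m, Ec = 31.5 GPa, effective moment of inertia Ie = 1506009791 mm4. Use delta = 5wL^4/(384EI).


Convert: L = 9.4 m = 9400 mm, Ec = 31.5 GPa = 31500 MPa
delta = 5 * 15.5 * 9400^4 / (384 * 31500 * 1506009791)
= 33.22 mm

33.22


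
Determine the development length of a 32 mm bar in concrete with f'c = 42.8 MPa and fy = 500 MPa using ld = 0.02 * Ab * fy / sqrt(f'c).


Ab = pi * 32^2 / 4 = 804.248 mm2
ld = 0.02 * 804.248 * 500 / sqrt(42.8)
= 1229.3 mm

1229.3


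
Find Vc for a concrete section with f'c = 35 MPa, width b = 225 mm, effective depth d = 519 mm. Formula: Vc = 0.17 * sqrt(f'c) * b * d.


Vc = 0.17 * sqrt(35) * 225 * 519 / 1000
= 117.44 kN

117.44


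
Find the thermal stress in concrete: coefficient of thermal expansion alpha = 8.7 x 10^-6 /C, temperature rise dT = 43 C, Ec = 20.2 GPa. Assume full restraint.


sigma = alpha * dT * Ec
= 8.7e-6 * 43 * 20.2 * 1000
= 7.557 MPa

7.557


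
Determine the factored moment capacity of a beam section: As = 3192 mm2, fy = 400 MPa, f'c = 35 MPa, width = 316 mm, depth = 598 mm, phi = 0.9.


a = As * fy / (0.85 * f'c * b)
= 3192 * 400 / (0.85 * 35 * 316)
= 135.8153 mm
Mn = As * fy * (d - a/2) / 10^6
= 676.8219 kN-m
phi*Mn = 0.9 * 676.8219 = 609.14 kN-m

609.14


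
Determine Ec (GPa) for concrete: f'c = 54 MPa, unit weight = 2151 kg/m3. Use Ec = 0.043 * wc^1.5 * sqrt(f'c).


Ec = 0.043 * 2151^1.5 * sqrt(54) / 1000
= 31.52 GPa

31.52


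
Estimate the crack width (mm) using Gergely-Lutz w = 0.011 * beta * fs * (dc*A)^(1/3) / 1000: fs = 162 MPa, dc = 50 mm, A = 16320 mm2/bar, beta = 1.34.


w = 0.011 * beta * fs * (dc * A)^(1/3) / 1000
= 0.011 * 1.34 * 162 * (50 * 16320)^(1/3) / 1000
= 0.223 mm

0.223


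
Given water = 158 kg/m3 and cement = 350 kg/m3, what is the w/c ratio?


w/c = water / cement
w/c = 158 / 350 = 0.451

0.451


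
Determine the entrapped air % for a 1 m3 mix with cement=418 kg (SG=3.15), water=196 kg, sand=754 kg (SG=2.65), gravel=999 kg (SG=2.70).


Vol cement = 418 / (3.15 * 1000) = 0.132698 m3
Vol water = 196 / 1000 = 0.196 m3
Vol sand = 754 / (2.65 * 1000) = 0.284528 m3
Vol gravel = 999 / (2.70 * 1000) = 0.37 m3
Total solid + water volume = 0.983227 m3
Air = (1 - 0.983227) * 100 = 1.68%

1.68


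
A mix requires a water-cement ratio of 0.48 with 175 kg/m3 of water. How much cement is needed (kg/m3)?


Cement = water / (w/c)
= 175 / 0.48
= 364.6 kg/m3

364.6


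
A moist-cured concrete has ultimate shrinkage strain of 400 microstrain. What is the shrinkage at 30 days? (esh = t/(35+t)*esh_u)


esh(30) = 30 / (35 + 30) * 400
= 30 / 65 * 400
= 184.6 microstrain

184.6


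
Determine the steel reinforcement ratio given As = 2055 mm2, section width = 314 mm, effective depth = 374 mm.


rho = As / (b * d)
= 2055 / (314 * 374)
= 0.0175

0.0175


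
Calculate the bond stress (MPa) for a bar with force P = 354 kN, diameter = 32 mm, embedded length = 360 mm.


u = P / (pi * db * ld)
= 354 * 1000 / (pi * 32 * 360)
= 9.781 MPa

9.781


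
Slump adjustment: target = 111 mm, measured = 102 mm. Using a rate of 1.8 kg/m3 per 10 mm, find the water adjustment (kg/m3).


Difference = 111 - 102 = 9 mm
Water adjustment = 9 * 1.8 / 10 = 1.6 kg/m3

1.6


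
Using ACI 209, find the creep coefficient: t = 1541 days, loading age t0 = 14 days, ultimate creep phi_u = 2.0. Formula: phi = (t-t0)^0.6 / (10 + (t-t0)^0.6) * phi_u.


dt = 1541 - 14 = 1527
phi = 1527^0.6 / (10 + 1527^0.6) * 2.0
= 1.781

1.781


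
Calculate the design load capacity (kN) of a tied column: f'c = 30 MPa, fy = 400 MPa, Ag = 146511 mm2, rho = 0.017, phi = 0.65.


Ast = rho * Ag = 0.017 * 146511 = 2490.687 mm2
phi*Pn = 0.65 * 0.80 * (0.85 * 30 * (146511 - 2490.687) + 400 * 2490.687) / 1000
= 2427.77 kN

2427.77


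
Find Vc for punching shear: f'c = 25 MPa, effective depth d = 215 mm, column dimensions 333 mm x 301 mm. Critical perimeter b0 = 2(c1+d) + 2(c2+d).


b0 = 2*(333 + 215) + 2*(301 + 215) = 2128 mm
Vc = 0.33 * sqrt(25) * 2128 * 215 / 1000
= 754.91 kN

754.91


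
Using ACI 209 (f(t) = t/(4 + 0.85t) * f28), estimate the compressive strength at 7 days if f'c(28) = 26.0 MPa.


f(7) = 7 / (4 + 0.85 * 7) * 26.0
= 7 / 9.95 * 26.0
= 18.29 MPa

18.29


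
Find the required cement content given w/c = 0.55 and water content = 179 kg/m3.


Cement = water / (w/c)
= 179 / 0.55
= 325.5 kg/m3

325.5


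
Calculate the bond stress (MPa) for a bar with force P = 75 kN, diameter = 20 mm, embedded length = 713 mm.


u = P / (pi * db * ld)
= 75 * 1000 / (pi * 20 * 713)
= 1.674 MPa

1.674


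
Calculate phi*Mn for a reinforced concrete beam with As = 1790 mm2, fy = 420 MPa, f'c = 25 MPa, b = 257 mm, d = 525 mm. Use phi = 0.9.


a = As * fy / (0.85 * f'c * b)
= 1790 * 420 / (0.85 * 25 * 257)
= 137.6608 mm
Mn = As * fy * (d - a/2) / 10^6
= 342.9483 kN-m
phi*Mn = 0.9 * 342.9483 = 308.65 kN-m

308.65


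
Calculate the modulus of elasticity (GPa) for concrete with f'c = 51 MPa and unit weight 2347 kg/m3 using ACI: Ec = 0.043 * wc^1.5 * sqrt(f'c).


Ec = 0.043 * 2347^1.5 * sqrt(51) / 1000
= 34.92 GPa

34.92


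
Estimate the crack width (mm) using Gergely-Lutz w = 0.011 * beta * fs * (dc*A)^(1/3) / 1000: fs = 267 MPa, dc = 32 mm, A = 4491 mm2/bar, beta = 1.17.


w = 0.011 * beta * fs * (dc * A)^(1/3) / 1000
= 0.011 * 1.17 * 267 * (32 * 4491)^(1/3) / 1000
= 0.18 mm

0.18


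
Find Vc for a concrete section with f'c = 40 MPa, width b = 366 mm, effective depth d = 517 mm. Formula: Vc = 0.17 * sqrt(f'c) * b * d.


Vc = 0.17 * sqrt(40) * 366 * 517 / 1000
= 203.45 kN

203.45


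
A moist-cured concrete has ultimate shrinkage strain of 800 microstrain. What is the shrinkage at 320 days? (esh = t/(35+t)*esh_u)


esh(320) = 320 / (35 + 320) * 800
= 320 / 355 * 800
= 721.1 microstrain

721.1


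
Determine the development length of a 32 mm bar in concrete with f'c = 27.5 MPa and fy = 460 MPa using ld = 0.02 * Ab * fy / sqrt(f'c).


Ab = pi * 32^2 / 4 = 804.248 mm2
ld = 0.02 * 804.248 * 460 / sqrt(27.5)
= 1410.9 mm

1410.9


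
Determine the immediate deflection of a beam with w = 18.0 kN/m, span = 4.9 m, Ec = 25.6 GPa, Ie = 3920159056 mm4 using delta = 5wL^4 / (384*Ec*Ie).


Convert: L = 4.9 m = 4900 mm, Ec = 25.6 GPa = 25600 MPa
delta = 5 * 18.0 * 4900^4 / (384 * 25600 * 3920159056)
= 1.35 mm

1.35


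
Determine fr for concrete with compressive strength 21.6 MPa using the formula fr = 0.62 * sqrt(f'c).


fr = 0.62 * sqrt(21.6)
= 2.881 MPa

2.881


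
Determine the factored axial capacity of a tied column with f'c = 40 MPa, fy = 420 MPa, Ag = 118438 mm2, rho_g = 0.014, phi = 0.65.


Ast = rho * Ag = 0.014 * 118438 = 1658.132 mm2
phi*Pn = 0.65 * 0.80 * (0.85 * 40 * (118438 - 1658.132) + 420 * 1658.132) / 1000
= 2426.8 kN

2426.8


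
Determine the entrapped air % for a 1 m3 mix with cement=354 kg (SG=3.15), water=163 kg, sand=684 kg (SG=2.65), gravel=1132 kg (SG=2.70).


Vol cement = 354 / (3.15 * 1000) = 0.112381 m3
Vol water = 163 / 1000 = 0.163 m3
Vol sand = 684 / (2.65 * 1000) = 0.258113 m3
Vol gravel = 1132 / (2.70 * 1000) = 0.419259 m3
Total solid + water volume = 0.952753 m3
Air = (1 - 0.952753) * 100 = 4.72%

4.72


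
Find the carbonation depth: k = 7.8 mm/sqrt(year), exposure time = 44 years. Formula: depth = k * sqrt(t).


depth = k * sqrt(t)
= 7.8 * sqrt(44)
= 51.74 mm

51.74


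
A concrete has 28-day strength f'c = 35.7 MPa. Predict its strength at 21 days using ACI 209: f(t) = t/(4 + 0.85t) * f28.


f(21) = 21 / (4 + 0.85 * 21) * 35.7
= 21 / 21.85 * 35.7
= 34.31 MPa

34.31


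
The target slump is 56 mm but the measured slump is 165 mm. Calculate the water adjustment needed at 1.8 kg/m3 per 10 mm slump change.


Difference = 56 - 165 = -109 mm
Water adjustment = -109 * 1.8 / 10 = -19.6 kg/m3

-19.6


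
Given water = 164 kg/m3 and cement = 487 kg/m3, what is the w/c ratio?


w/c = water / cement
w/c = 164 / 487 = 0.337

0.337


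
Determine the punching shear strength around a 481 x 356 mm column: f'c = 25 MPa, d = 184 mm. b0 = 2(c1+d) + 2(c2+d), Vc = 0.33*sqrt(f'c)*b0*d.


b0 = 2*(481 + 184) + 2*(356 + 184) = 2410 mm
Vc = 0.33 * sqrt(25) * 2410 * 184 / 1000
= 731.68 kN

731.68


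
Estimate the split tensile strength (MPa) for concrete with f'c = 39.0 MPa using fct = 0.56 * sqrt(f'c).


fct = 0.56 * sqrt(39.0)
= 0.56 * 6.245
= 3.497 MPa

3.497


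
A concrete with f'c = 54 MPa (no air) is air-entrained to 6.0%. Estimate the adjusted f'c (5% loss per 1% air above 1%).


Strength loss = (6.0 - 1) * 5 = 25.0%
f'c = 54 * (1 - 25.0/100)
= 40.5 MPa

40.5


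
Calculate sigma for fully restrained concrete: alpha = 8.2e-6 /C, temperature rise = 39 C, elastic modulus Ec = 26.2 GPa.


sigma = alpha * dT * Ec
= 8.2e-6 * 39 * 26.2 * 1000
= 8.379 MPa

8.379


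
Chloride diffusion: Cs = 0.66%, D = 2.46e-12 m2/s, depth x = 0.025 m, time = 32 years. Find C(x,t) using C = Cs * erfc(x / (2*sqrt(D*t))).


t_seconds = 32 * 365.25 * 24 * 3600 = 1009843200.0 s
arg = 0.025 / (2 * sqrt(2.46e-12 * 1009843200.0))
= 0.2508
erfc(0.2508) = 0.7228
C = 0.66 * 0.7228 = 0.4771%

0.4771


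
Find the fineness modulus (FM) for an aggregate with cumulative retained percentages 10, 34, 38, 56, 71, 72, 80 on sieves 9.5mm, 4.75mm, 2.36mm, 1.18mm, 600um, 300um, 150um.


FM = sum(cumulative % retained) / 100
= 361 / 100
= 3.61

3.61


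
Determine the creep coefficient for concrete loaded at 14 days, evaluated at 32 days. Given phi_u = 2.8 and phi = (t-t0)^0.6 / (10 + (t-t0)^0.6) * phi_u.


dt = 32 - 14 = 18
phi = 18^0.6 / (10 + 18^0.6) * 2.8
= 1.013

1.013


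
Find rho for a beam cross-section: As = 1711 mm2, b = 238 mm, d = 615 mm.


rho = As / (b * d)
= 1711 / (238 * 615)
= 0.0117

0.0117


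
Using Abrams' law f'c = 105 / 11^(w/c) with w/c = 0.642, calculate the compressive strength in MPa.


f'c = 105 / 11^0.642
= 105 / 4.662
= 22.52 MPa

22.52


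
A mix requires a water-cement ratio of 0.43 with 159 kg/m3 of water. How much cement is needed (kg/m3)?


Cement = water / (w/c)
= 159 / 0.43
= 369.8 kg/m3

369.8


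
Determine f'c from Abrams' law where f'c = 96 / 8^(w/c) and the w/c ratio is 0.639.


f'c = 96 / 8^0.639
= 96 / 3.776
= 25.42 MPa

25.42


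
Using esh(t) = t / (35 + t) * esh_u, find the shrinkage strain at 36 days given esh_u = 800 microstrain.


esh(36) = 36 / (35 + 36) * 800
= 36 / 71 * 800
= 405.6 microstrain

405.6


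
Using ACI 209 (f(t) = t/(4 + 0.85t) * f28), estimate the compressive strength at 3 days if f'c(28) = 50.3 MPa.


f(3) = 3 / (4 + 0.85 * 3) * 50.3
= 3 / 6.55 * 50.3
= 23.04 MPa

23.04


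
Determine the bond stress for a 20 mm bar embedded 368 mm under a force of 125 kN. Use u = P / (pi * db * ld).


u = P / (pi * db * ld)
= 125 * 1000 / (pi * 20 * 368)
= 5.406 MPa

5.406


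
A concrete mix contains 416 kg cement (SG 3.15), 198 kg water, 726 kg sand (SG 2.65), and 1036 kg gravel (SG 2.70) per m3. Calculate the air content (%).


Vol cement = 416 / (3.15 * 1000) = 0.132063 m3
Vol water = 198 / 1000 = 0.198 m3
Vol sand = 726 / (2.65 * 1000) = 0.273962 m3
Vol gravel = 1036 / (2.70 * 1000) = 0.383704 m3
Total solid + water volume = 0.987729 m3
Air = (1 - 0.987729) * 100 = 1.23%

1.23


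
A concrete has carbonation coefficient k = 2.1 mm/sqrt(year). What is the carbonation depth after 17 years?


depth = k * sqrt(t)
= 2.1 * sqrt(17)
= 8.66 mm

8.66


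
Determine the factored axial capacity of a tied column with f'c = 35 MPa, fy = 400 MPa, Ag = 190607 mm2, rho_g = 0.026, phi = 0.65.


Ast = rho * Ag = 0.026 * 190607 = 4955.782 mm2
phi*Pn = 0.65 * 0.80 * (0.85 * 35 * (190607 - 4955.782) + 400 * 4955.782) / 1000
= 3902.83 kN

3902.83


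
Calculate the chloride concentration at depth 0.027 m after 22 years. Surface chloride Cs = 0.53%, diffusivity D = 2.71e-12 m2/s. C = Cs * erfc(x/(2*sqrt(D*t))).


t_seconds = 22 * 365.25 * 24 * 3600 = 694267200.0 s
arg = 0.027 / (2 * sqrt(2.71e-12 * 694267200.0))
= 0.3112
erfc(0.3112) = 0.6598
C = 0.53 * 0.6598 = 0.3497%

0.3497


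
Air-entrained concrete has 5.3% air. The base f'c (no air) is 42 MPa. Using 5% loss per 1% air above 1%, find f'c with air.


Strength loss = (5.3 - 1) * 5 = 21.5%
f'c = 42 * (1 - 21.5/100)
= 32.97 MPa

32.97


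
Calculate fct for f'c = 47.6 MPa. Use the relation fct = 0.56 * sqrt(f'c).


fct = 0.56 * sqrt(47.6)
= 0.56 * 6.899
= 3.864 MPa

3.864


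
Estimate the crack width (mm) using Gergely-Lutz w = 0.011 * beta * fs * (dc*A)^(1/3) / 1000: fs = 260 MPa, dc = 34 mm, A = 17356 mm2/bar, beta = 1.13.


w = 0.011 * beta * fs * (dc * A)^(1/3) / 1000
= 0.011 * 1.13 * 260 * (34 * 17356)^(1/3) / 1000
= 0.271 mm

0.271


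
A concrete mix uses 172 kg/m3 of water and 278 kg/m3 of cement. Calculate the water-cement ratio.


w/c = water / cement
w/c = 172 / 278 = 0.619

0.619


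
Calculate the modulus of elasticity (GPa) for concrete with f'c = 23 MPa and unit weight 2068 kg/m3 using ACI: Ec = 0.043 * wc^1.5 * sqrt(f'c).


Ec = 0.043 * 2068^1.5 * sqrt(23) / 1000
= 19.39 GPa

19.39


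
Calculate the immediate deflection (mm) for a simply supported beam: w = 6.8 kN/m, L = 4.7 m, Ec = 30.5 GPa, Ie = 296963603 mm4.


Convert: L = 4.7 m = 4700 mm, Ec = 30.5 GPa = 30500 MPa
delta = 5 * 6.8 * 4700^4 / (384 * 30500 * 296963603)
= 4.77 mm

4.77


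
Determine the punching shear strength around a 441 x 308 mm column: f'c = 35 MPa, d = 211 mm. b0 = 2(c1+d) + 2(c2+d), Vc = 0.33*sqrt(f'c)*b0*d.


b0 = 2*(441 + 211) + 2*(308 + 211) = 2342 mm
Vc = 0.33 * sqrt(35) * 2342 * 211 / 1000
= 964.76 kN

964.76


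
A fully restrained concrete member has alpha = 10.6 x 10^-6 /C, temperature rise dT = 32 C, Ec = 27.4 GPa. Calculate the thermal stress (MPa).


sigma = alpha * dT * Ec
= 10.6e-6 * 32 * 27.4 * 1000
= 9.294 MPa

9.294


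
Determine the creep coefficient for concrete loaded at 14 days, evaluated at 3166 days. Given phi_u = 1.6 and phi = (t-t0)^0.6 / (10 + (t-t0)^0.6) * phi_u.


dt = 3166 - 14 = 3152
phi = 3152^0.6 / (10 + 3152^0.6) * 1.6
= 1.482

1.482


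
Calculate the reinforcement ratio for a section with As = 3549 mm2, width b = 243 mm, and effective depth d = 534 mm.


rho = As / (b * d)
= 3549 / (243 * 534)
= 0.0274

0.0274


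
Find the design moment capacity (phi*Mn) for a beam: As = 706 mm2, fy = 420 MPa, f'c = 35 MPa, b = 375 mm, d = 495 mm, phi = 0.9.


a = As * fy / (0.85 * f'c * b)
= 706 * 420 / (0.85 * 35 * 375)
= 26.5788 mm
Mn = As * fy * (d - a/2) / 10^6
= 142.8368 kN-m
phi*Mn = 0.9 * 142.8368 = 128.55 kN-m

128.55


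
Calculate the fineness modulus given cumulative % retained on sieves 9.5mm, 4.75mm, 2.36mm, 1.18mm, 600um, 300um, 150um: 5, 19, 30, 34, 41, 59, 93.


FM = sum(cumulative % retained) / 100
= 281 / 100
= 2.81

2.81


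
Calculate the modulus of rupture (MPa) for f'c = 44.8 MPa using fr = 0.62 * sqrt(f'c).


fr = 0.62 * sqrt(44.8)
= 4.15 MPa

4.15


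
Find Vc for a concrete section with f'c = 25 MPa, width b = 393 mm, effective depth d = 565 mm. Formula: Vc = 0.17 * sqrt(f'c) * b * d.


Vc = 0.17 * sqrt(25) * 393 * 565 / 1000
= 188.74 kN

188.74


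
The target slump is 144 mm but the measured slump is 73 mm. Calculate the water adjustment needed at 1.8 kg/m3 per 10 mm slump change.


Difference = 144 - 73 = 71 mm
Water adjustment = 71 * 1.8 / 10 = 12.8 kg/m3

12.8


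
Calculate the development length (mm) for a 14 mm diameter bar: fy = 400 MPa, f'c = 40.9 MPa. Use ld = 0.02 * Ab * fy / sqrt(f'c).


Ab = pi * 14^2 / 4 = 153.938 mm2
ld = 0.02 * 153.938 * 400 / sqrt(40.9)
= 192.6 mm

192.6


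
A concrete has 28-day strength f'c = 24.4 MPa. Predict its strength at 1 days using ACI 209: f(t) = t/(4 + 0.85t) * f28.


f(1) = 1 / (4 + 0.85 * 1) * 24.4
= 1 / 4.85 * 24.4
= 5.03 MPa

5.03


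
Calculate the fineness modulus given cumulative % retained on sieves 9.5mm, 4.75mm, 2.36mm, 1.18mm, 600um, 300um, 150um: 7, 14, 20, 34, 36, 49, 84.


FM = sum(cumulative % retained) / 100
= 244 / 100
= 2.44

2.44


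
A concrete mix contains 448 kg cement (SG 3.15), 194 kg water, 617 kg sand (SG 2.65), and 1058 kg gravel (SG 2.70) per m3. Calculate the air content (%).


Vol cement = 448 / (3.15 * 1000) = 0.142222 m3
Vol water = 194 / 1000 = 0.194 m3
Vol sand = 617 / (2.65 * 1000) = 0.23283 m3
Vol gravel = 1058 / (2.70 * 1000) = 0.391852 m3
Total solid + water volume = 0.960904 m3
Air = (1 - 0.960904) * 100 = 3.91%

3.91


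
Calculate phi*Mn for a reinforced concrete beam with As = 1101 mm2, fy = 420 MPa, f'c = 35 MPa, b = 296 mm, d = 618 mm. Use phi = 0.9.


a = As * fy / (0.85 * f'c * b)
= 1101 * 420 / (0.85 * 35 * 296)
= 52.5119 mm
Mn = As * fy * (d - a/2) / 10^6
= 273.6343 kN-m
phi*Mn = 0.9 * 273.6343 = 246.27 kN-m

246.27


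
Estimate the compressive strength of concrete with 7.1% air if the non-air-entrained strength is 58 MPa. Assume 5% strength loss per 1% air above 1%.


Strength loss = (7.1 - 1) * 5 = 30.5%
f'c = 58 * (1 - 30.5/100)
= 40.31 MPa

40.31


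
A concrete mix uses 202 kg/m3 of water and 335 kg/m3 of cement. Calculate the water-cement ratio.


w/c = water / cement
w/c = 202 / 335 = 0.603

0.603


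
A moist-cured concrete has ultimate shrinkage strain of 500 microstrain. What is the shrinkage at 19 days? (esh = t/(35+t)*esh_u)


esh(19) = 19 / (35 + 19) * 500
= 19 / 54 * 500
= 175.9 microstrain

175.9


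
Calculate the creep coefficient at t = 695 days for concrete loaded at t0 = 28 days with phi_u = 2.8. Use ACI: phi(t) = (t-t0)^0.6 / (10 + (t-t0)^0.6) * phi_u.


dt = 695 - 28 = 667
phi = 667^0.6 / (10 + 667^0.6) * 2.8
= 2.329

2.329


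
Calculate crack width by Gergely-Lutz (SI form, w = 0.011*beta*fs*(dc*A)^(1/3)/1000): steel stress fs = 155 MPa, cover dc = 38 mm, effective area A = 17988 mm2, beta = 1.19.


w = 0.011 * beta * fs * (dc * A)^(1/3) / 1000
= 0.011 * 1.19 * 155 * (38 * 17988)^(1/3) / 1000
= 0.179 mm

0.179


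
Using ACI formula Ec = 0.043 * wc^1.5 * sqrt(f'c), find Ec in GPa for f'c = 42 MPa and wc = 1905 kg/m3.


Ec = 0.043 * 1905^1.5 * sqrt(42) / 1000
= 23.17 GPa

23.17


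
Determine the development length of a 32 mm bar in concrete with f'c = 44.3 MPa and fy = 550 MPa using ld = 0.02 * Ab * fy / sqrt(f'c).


Ab = pi * 32^2 / 4 = 804.248 mm2
ld = 0.02 * 804.248 * 550 / sqrt(44.3)
= 1329.2 mm

1329.2


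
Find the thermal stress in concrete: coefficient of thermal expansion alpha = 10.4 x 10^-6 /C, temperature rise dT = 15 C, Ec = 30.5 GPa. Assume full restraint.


sigma = alpha * dT * Ec
= 10.4e-6 * 15 * 30.5 * 1000
= 4.758 MPa

4.758


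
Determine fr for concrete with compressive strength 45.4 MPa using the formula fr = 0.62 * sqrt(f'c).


fr = 0.62 * sqrt(45.4)
= 4.178 MPa

4.178


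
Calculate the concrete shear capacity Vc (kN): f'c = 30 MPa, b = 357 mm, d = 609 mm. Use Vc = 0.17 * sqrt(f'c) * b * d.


Vc = 0.17 * sqrt(30) * 357 * 609 / 1000
= 202.44 kN

202.44


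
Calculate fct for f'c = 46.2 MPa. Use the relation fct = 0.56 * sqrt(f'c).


fct = 0.56 * sqrt(46.2)
= 0.56 * 6.797
= 3.806 MPa

3.806


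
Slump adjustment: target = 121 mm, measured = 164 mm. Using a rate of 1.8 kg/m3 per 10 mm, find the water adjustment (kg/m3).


Difference = 121 - 164 = -43 mm
Water adjustment = -43 * 1.8 / 10 = -7.7 kg/m3

-7.7


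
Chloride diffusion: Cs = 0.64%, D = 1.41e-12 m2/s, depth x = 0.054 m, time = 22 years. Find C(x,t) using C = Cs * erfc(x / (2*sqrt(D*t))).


t_seconds = 22 * 365.25 * 24 * 3600 = 694267200.0 s
arg = 0.054 / (2 * sqrt(1.41e-12 * 694267200.0))
= 0.863
erfc(0.863) = 0.2223
C = 0.64 * 0.2223 = 0.1423%

0.1423


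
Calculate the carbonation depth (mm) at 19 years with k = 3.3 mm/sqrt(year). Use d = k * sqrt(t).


depth = k * sqrt(t)
= 3.3 * sqrt(19)
= 14.38 mm

14.38


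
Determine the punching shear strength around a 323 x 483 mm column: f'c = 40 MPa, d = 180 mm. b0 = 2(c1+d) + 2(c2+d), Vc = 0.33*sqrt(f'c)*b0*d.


b0 = 2*(323 + 180) + 2*(483 + 180) = 2332 mm
Vc = 0.33 * sqrt(40) * 2332 * 180 / 1000
= 876.08 kN

876.08


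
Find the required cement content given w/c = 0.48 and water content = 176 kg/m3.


Cement = water / (w/c)
= 176 / 0.48
= 366.7 kg/m3

366.7


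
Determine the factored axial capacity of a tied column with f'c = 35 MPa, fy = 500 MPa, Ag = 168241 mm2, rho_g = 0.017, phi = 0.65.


Ast = rho * Ag = 0.017 * 168241 = 2860.097 mm2
phi*Pn = 0.65 * 0.80 * (0.85 * 35 * (168241 - 2860.097) + 500 * 2860.097) / 1000
= 3302.07 kN

3302.07


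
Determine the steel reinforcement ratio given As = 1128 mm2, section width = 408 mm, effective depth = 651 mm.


rho = As / (b * d)
= 1128 / (408 * 651)
= 0.0042

0.0042


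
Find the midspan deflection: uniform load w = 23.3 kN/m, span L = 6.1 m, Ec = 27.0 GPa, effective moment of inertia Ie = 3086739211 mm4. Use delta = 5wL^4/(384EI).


Convert: L = 6.1 m = 6100 mm, Ec = 27.0 GPa = 27000 MPa
delta = 5 * 23.3 * 6100^4 / (384 * 27000 * 3086739211)
= 5.04 mm

5.04


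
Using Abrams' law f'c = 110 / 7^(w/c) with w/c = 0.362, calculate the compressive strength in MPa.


f'c = 110 / 7^0.362
= 110 / 2.023
= 54.38 MPa

54.38


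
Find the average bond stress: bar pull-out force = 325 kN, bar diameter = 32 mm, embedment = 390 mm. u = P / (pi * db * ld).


u = P / (pi * db * ld)
= 325 * 1000 / (pi * 32 * 390)
= 8.289 MPa

8.289


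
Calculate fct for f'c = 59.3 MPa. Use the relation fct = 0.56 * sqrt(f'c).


fct = 0.56 * sqrt(59.3)
= 0.56 * 7.701
= 4.312 MPa

4.312


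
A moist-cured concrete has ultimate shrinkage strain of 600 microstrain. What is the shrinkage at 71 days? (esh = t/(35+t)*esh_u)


esh(71) = 71 / (35 + 71) * 600
= 71 / 106 * 600
= 401.9 microstrain

401.9


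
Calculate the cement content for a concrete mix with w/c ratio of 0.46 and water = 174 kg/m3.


Cement = water / (w/c)
= 174 / 0.46
= 378.3 kg/m3

378.3


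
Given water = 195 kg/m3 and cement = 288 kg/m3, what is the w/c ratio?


w/c = water / cement
w/c = 195 / 288 = 0.677

0.677


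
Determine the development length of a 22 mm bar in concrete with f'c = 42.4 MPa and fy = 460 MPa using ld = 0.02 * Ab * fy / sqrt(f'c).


Ab = pi * 22^2 / 4 = 380.133 mm2
ld = 0.02 * 380.133 * 460 / sqrt(42.4)
= 537.1 mm

537.1


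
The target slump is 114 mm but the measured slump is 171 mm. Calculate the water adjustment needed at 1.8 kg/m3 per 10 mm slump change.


Difference = 114 - 171 = -57 mm
Water adjustment = -57 * 1.8 / 10 = -10.3 kg/m3

-10.3


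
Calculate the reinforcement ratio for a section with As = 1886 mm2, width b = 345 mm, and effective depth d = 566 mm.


rho = As / (b * d)
= 1886 / (345 * 566)
= 0.0097

0.0097


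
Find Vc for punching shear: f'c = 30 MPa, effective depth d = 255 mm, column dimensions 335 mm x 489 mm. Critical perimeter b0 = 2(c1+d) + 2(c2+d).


b0 = 2*(335 + 255) + 2*(489 + 255) = 2668 mm
Vc = 0.33 * sqrt(30) * 2668 * 255 / 1000
= 1229.7 kN

1229.7


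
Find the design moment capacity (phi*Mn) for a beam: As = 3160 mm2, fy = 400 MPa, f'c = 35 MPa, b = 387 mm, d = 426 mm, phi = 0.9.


a = As * fy / (0.85 * f'c * b)
= 3160 * 400 / (0.85 * 35 * 387)
= 109.7866 mm
Mn = As * fy * (d - a/2) / 10^6
= 469.0789 kN-m
phi*Mn = 0.9 * 469.0789 = 422.17 kN-m

422.17


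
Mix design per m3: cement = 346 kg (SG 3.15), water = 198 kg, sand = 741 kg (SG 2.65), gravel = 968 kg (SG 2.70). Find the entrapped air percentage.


Vol cement = 346 / (3.15 * 1000) = 0.109841 m3
Vol water = 198 / 1000 = 0.198 m3
Vol sand = 741 / (2.65 * 1000) = 0.279623 m3
Vol gravel = 968 / (2.70 * 1000) = 0.358519 m3
Total solid + water volume = 0.945982 m3
Air = (1 - 0.945982) * 100 = 5.4%

5.4


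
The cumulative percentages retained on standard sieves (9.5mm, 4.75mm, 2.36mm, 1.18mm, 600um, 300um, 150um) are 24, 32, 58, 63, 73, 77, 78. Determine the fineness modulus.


FM = sum(cumulative % retained) / 100
= 405 / 100
= 4.05

4.05


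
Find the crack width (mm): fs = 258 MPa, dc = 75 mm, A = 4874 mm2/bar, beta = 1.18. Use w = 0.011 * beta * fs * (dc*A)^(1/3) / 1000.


w = 0.011 * beta * fs * (dc * A)^(1/3) / 1000
= 0.011 * 1.18 * 258 * (75 * 4874)^(1/3) / 1000
= 0.239 mm

0.239


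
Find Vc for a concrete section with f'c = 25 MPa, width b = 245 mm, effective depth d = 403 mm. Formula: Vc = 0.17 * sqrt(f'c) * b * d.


Vc = 0.17 * sqrt(25) * 245 * 403 / 1000
= 83.92 kN

83.92


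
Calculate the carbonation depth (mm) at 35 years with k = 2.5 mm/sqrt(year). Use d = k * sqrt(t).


depth = k * sqrt(t)
= 2.5 * sqrt(35)
= 14.79 mm

14.79


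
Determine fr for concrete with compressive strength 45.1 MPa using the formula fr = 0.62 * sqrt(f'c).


fr = 0.62 * sqrt(45.1)
= 4.164 MPa

4.164


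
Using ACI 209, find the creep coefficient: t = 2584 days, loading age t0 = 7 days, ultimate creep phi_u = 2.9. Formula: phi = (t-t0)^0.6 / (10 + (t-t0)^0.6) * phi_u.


dt = 2584 - 7 = 2577
phi = 2577^0.6 / (10 + 2577^0.6) * 2.9
= 2.661

2.661


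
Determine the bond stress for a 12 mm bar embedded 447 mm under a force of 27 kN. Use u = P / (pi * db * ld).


u = P / (pi * db * ld)
= 27 * 1000 / (pi * 12 * 447)
= 1.602 MPa

1.602


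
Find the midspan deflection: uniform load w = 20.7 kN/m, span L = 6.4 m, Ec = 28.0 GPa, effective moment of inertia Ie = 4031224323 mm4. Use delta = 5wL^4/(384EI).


Convert: L = 6.4 m = 6400 mm, Ec = 28.0 GPa = 28000 MPa
delta = 5 * 20.7 * 6400^4 / (384 * 28000 * 4031224323)
= 4.01 mm

4.01


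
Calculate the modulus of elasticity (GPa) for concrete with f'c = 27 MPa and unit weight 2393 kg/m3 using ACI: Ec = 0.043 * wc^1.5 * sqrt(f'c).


Ec = 0.043 * 2393^1.5 * sqrt(27) / 1000
= 26.16 GPa

26.16


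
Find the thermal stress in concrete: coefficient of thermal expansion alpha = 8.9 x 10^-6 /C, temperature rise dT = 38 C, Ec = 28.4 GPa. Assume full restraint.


sigma = alpha * dT * Ec
= 8.9e-6 * 38 * 28.4 * 1000
= 9.605 MPa

9.605


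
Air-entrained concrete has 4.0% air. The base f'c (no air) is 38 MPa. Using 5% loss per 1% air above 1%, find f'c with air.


Strength loss = (4.0 - 1) * 5 = 15.0%
f'c = 38 * (1 - 15.0/100)
= 32.3 MPa

32.3


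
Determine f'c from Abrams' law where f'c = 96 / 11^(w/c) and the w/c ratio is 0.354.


f'c = 96 / 11^0.354
= 96 / 2.337
= 41.08 MPa

41.08


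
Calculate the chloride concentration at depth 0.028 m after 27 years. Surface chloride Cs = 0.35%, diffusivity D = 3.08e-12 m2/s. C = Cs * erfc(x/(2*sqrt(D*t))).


t_seconds = 27 * 365.25 * 24 * 3600 = 852055200.0 s
arg = 0.028 / (2 * sqrt(3.08e-12 * 852055200.0))
= 0.2733
erfc(0.2733) = 0.6991
C = 0.35 * 0.6991 = 0.2447%

0.2447


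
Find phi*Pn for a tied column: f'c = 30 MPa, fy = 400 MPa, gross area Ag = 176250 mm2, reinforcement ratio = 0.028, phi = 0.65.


Ast = rho * Ag = 0.028 * 176250 = 4935 mm2
phi*Pn = 0.65 * 0.80 * (0.85 * 30 * (176250 - 4935) + 400 * 4935) / 1000
= 3298.12 kN

3298.12


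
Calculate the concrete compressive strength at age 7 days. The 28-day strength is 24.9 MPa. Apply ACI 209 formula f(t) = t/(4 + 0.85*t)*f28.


f(7) = 7 / (4 + 0.85 * 7) * 24.9
= 7 / 9.95 * 24.9
= 17.52 MPa

17.52


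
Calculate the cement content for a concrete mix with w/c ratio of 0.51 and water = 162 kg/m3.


Cement = water / (w/c)
= 162 / 0.51
= 317.6 kg/m3

317.6


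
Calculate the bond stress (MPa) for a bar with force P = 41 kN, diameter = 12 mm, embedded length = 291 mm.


u = P / (pi * db * ld)
= 41 * 1000 / (pi * 12 * 291)
= 3.737 MPa

3.737


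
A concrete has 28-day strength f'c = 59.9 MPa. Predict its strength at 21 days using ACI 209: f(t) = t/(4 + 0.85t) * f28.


f(21) = 21 / (4 + 0.85 * 21) * 59.9
= 21 / 21.85 * 59.9
= 57.57 MPa

57.57


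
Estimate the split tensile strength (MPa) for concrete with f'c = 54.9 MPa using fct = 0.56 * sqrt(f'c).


fct = 0.56 * sqrt(54.9)
= 0.56 * 7.409
= 4.149 MPa

4.149


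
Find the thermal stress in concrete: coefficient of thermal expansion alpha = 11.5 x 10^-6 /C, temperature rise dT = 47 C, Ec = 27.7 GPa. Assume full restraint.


sigma = alpha * dT * Ec
= 11.5e-6 * 47 * 27.7 * 1000
= 14.972 MPa

14.972


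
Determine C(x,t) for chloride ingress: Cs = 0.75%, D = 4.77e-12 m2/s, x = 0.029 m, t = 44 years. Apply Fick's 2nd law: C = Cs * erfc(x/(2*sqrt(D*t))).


t_seconds = 44 * 365.25 * 24 * 3600 = 1388534400.0 s
arg = 0.029 / (2 * sqrt(4.77e-12 * 1388534400.0))
= 0.1782
erfc(0.1782) = 0.8011
C = 0.75 * 0.8011 = 0.6008%

0.6008


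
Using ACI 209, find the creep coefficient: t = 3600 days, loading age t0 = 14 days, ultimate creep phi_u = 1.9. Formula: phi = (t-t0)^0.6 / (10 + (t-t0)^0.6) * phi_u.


dt = 3600 - 14 = 3586
phi = 3586^0.6 / (10 + 3586^0.6) * 1.9
= 1.77

1.77


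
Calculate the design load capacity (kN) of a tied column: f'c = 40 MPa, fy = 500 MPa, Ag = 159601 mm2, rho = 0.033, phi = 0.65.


Ast = rho * Ag = 0.033 * 159601 = 5266.833 mm2
phi*Pn = 0.65 * 0.80 * (0.85 * 40 * (159601 - 5266.833) + 500 * 5266.833) / 1000
= 4098.0 kN

4098.0


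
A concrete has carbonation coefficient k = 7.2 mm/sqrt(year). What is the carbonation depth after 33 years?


depth = k * sqrt(t)
= 7.2 * sqrt(33)
= 41.36 mm

41.36


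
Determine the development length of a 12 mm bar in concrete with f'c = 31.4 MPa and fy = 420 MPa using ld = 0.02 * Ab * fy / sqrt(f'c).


Ab = pi * 12^2 / 4 = 113.097 mm2
ld = 0.02 * 113.097 * 420 / sqrt(31.4)
= 169.5 mm

169.5


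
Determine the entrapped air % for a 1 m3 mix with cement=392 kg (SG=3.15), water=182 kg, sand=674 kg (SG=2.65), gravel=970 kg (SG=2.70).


Vol cement = 392 / (3.15 * 1000) = 0.124444 m3
Vol water = 182 / 1000 = 0.182 m3
Vol sand = 674 / (2.65 * 1000) = 0.25434 m3
Vol gravel = 970 / (2.70 * 1000) = 0.359259 m3
Total solid + water volume = 0.920043 m3
Air = (1 - 0.920043) * 100 = 8.0%

8.0


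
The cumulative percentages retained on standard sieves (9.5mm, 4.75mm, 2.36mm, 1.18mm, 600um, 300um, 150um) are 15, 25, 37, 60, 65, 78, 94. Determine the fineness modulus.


FM = sum(cumulative % retained) / 100
= 374 / 100
= 3.74

3.74


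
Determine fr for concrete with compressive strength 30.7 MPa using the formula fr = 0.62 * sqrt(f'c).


fr = 0.62 * sqrt(30.7)
= 3.435 MPa

3.435


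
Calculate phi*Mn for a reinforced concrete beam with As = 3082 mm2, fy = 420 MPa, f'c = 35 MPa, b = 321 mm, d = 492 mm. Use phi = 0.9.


a = As * fy / (0.85 * f'c * b)
= 3082 * 420 / (0.85 * 35 * 321)
= 135.547 mm
Mn = As * fy * (d - a/2) / 10^6
= 549.1357 kN-m
phi*Mn = 0.9 * 549.1357 = 494.22 kN-m

494.22


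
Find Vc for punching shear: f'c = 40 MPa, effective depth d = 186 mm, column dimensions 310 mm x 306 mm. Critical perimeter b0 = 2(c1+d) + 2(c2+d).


b0 = 2*(310 + 186) + 2*(306 + 186) = 1976 mm
Vc = 0.33 * sqrt(40) * 1976 * 186 / 1000
= 767.09 kN

767.09


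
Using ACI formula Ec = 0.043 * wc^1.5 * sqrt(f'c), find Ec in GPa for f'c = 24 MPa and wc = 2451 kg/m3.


Ec = 0.043 * 2451^1.5 * sqrt(24) / 1000
= 25.56 GPa

25.56


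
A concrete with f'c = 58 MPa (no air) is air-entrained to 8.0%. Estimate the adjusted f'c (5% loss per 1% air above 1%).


Strength loss = (8.0 - 1) * 5 = 35.0%
f'c = 58 * (1 - 35.0/100)
= 37.7 MPa

37.7


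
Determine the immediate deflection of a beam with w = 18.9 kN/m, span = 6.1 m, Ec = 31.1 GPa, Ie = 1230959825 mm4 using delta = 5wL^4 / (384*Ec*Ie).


Convert: L = 6.1 m = 6100 mm, Ec = 31.1 GPa = 31100 MPa
delta = 5 * 18.9 * 6100^4 / (384 * 31100 * 1230959825)
= 8.9 mm

8.9


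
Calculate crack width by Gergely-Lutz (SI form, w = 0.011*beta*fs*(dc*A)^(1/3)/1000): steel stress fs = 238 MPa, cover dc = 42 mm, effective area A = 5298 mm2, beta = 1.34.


w = 0.011 * beta * fs * (dc * A)^(1/3) / 1000
= 0.011 * 1.34 * 238 * (42 * 5298)^(1/3) / 1000
= 0.213 mm

0.213


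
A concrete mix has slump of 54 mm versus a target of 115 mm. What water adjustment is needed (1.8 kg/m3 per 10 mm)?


Difference = 115 - 54 = 61 mm
Water adjustment = 61 * 1.8 / 10 = 11.0 kg/m3

11.0


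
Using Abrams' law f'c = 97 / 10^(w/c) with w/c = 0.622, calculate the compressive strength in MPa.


f'c = 97 / 10^0.622
= 97 / 4.188
= 23.16 MPa

23.16


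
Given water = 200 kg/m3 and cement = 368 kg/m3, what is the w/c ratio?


w/c = water / cement
w/c = 200 / 368 = 0.543

0.543


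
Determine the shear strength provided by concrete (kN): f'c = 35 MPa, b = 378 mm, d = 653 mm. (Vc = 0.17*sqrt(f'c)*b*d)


Vc = 0.17 * sqrt(35) * 378 * 653 / 1000
= 248.25 kN

248.25


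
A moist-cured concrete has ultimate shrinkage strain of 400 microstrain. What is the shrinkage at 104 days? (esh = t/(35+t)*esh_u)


esh(104) = 104 / (35 + 104) * 400
= 104 / 139 * 400
= 299.3 microstrain

299.3


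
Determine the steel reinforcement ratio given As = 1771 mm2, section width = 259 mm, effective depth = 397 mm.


rho = As / (b * d)
= 1771 / (259 * 397)
= 0.0172

0.0172


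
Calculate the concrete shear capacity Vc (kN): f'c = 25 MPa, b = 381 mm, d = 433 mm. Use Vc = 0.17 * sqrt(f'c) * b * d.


Vc = 0.17 * sqrt(25) * 381 * 433 / 1000
= 140.23 kN

140.23


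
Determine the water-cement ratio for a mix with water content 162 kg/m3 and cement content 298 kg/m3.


w/c = water / cement
w/c = 162 / 298 = 0.544

0.544


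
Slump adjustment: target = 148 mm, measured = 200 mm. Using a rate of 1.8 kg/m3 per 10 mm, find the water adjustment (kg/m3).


Difference = 148 - 200 = -52 mm
Water adjustment = -52 * 1.8 / 10 = -9.4 kg/m3

-9.4


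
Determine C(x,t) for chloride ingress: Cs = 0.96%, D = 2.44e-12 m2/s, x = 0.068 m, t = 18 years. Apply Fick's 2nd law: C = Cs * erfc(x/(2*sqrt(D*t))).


t_seconds = 18 * 365.25 * 24 * 3600 = 568036800.0 s
arg = 0.068 / (2 * sqrt(2.44e-12 * 568036800.0))
= 0.9133
erfc(0.9133) = 0.1965
C = 0.96 * 0.1965 = 0.1887%

0.1887


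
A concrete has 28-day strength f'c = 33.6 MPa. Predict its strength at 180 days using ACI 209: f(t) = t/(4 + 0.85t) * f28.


f(180) = 180 / (4 + 0.85 * 180) * 33.6
= 180 / 157.0 * 33.6
= 38.52 MPa

38.52


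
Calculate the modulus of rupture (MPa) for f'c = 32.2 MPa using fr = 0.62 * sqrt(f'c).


fr = 0.62 * sqrt(32.2)
= 3.518 MPa

3.518


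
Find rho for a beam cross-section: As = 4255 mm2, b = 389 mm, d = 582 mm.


rho = As / (b * d)
= 4255 / (389 * 582)
= 0.0188

0.0188


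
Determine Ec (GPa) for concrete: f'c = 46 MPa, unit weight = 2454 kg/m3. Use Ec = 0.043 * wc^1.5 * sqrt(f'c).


Ec = 0.043 * 2454^1.5 * sqrt(46) / 1000
= 35.45 GPa

35.45


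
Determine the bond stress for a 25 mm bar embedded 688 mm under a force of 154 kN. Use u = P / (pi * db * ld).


u = P / (pi * db * ld)
= 154 * 1000 / (pi * 25 * 688)
= 2.85 MPa

2.85


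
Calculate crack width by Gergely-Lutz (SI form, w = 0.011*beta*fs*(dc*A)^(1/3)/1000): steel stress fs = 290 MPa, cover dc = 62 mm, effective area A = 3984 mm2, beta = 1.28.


w = 0.011 * beta * fs * (dc * A)^(1/3) / 1000
= 0.011 * 1.28 * 290 * (62 * 3984)^(1/3) / 1000
= 0.256 mm

0.256


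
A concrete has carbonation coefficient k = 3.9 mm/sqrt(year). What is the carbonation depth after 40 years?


depth = k * sqrt(t)
= 3.9 * sqrt(40)
= 24.67 mm

24.67


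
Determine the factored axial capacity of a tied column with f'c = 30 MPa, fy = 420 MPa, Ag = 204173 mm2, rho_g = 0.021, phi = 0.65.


Ast = rho * Ag = 0.021 * 204173 = 4287.633 mm2
phi*Pn = 0.65 * 0.80 * (0.85 * 30 * (204173 - 4287.633) + 420 * 4287.633) / 1000
= 3586.9 kN

3586.9


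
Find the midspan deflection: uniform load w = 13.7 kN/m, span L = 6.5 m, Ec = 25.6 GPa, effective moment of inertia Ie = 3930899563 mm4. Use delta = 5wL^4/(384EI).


Convert: L = 6.5 m = 6500 mm, Ec = 25.6 GPa = 25600 MPa
delta = 5 * 13.7 * 6500^4 / (384 * 25600 * 3930899563)
= 3.16 mm

3.16


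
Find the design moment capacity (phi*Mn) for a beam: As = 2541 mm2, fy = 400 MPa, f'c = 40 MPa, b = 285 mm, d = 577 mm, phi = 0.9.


a = As * fy / (0.85 * f'c * b)
= 2541 * 400 / (0.85 * 40 * 285)
= 104.8916 mm
Mn = As * fy * (d - a/2) / 10^6
= 533.1569 kN-m
phi*Mn = 0.9 * 533.1569 = 479.84 kN-m

479.84


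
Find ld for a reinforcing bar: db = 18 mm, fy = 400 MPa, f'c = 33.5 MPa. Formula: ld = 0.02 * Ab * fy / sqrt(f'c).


Ab = pi * 18^2 / 4 = 254.469 mm2
ld = 0.02 * 254.469 * 400 / sqrt(33.5)
= 351.7 mm

351.7


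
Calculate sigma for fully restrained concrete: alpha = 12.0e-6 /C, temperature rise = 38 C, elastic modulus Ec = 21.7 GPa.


sigma = alpha * dT * Ec
= 12.0e-6 * 38 * 21.7 * 1000
= 9.895 MPa

9.895


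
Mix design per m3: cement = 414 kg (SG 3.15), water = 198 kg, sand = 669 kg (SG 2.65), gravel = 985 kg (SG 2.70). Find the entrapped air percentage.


Vol cement = 414 / (3.15 * 1000) = 0.131429 m3
Vol water = 198 / 1000 = 0.198 m3
Vol sand = 669 / (2.65 * 1000) = 0.252453 m3
Vol gravel = 985 / (2.70 * 1000) = 0.364815 m3
Total solid + water volume = 0.946696 m3
Air = (1 - 0.946696) * 100 = 5.33%

5.33


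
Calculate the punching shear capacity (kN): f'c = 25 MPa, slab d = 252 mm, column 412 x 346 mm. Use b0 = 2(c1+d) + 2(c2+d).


b0 = 2*(412 + 252) + 2*(346 + 252) = 2524 mm
Vc = 0.33 * sqrt(25) * 2524 * 252 / 1000
= 1049.48 kN

1049.48
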